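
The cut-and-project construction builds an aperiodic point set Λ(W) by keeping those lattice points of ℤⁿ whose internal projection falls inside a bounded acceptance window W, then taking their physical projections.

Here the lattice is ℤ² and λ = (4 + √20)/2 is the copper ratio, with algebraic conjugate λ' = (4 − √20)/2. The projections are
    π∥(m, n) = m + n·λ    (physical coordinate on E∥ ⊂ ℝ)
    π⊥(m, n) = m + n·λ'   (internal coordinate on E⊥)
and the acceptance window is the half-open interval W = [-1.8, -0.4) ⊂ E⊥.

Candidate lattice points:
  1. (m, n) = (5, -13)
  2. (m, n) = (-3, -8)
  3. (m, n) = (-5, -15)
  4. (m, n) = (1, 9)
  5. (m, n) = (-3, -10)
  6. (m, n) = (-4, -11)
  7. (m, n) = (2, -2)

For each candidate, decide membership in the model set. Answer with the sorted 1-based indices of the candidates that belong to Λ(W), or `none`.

2, 3, 4, 5, 6

Compute λ' = (4−√20)/2 = -0.236068, so π⊥(m,n) = m -0.236068·n.
#1 (5,-13): internal coord 5 + (-13)·λ' = +8.068884; +8.068884 ∉ [-1.8, -0.4) → out
#2 (-3,-8): internal coord -3 + (-8)·λ' = -1.111456; -1.111456 ∈ [-1.8, -0.4) → IN Λ
#3 (-5,-15): internal coord -5 + (-15)·λ' = -1.458980; -1.458980 ∈ [-1.8, -0.4) → IN Λ
#4 (1,9): internal coord 1 + (9)·λ' = -1.124612; -1.124612 ∈ [-1.8, -0.4) → IN Λ
#5 (-3,-10): internal coord -3 + (-10)·λ' = -0.639320; -0.639320 ∈ [-1.8, -0.4) → IN Λ
#6 (-4,-11): internal coord -4 + (-11)·λ' = -1.403252; -1.403252 ∈ [-1.8, -0.4) → IN Λ
#7 (2,-2): internal coord 2 + (-2)·λ' = +2.472136; +2.472136 ∉ [-1.8, -0.4) → out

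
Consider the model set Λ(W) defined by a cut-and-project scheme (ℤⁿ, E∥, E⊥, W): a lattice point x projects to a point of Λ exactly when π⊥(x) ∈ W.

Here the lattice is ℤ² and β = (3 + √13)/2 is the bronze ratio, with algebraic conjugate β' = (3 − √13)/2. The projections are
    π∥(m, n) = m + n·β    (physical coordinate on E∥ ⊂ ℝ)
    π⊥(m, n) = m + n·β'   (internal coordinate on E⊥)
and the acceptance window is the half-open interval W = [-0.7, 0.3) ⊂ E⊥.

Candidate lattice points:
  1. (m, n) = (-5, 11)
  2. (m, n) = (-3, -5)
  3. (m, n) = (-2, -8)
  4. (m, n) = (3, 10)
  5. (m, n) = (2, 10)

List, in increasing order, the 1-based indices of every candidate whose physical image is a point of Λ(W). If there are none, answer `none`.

Compute β' = (3−√13)/2 = -0.3028, so π⊥(m,n) = m -0.3028·n.
#1 (-5,11): internal coord -5 + (11)·β' = -8.3305; -8.3305 ∉ [-0.7, 0.3) → out
#2 (-3,-5): internal coord -3 + (-5)·β' = -1.4861; -1.4861 ∉ [-0.7, 0.3) → out
#3 (-2,-8): internal coord -2 + (-8)·β' = +0.4222; +0.4222 ∉ [-0.7, 0.3) → out
#4 (3,10): internal coord 3 + (10)·β' = -0.0278; -0.0278 ∈ [-0.7, 0.3) → IN Λ
#5 (2,10): internal coord 2 + (10)·β' = -1.0278; -1.0278 ∉ [-0.7, 0.3) → out

4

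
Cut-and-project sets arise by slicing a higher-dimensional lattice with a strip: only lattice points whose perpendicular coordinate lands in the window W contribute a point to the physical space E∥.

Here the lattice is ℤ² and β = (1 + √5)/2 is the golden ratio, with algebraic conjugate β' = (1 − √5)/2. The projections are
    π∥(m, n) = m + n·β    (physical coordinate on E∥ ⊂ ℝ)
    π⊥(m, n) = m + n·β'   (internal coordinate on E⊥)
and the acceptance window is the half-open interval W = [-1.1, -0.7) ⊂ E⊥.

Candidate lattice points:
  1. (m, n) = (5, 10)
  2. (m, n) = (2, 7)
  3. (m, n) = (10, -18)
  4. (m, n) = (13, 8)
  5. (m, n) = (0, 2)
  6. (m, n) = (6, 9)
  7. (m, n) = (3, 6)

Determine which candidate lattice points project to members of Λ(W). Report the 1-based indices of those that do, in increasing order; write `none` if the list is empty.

7

Numerically β ≈ 1.618034 and β' = −1/β ≈ -0.618034.
[1] lift (5,10): star map gives -1.180340; window check -1.1 ≤ -1.180340 < -0.7 is false → out
[2] lift (2,7): star map gives -2.326238; window check -1.1 ≤ -2.326238 < -0.7 is false → out
[3] lift (10,-18): star map gives 21.124612; window check -1.1 ≤ 21.124612 < -0.7 is false → out
[4] lift (13,8): star map gives 8.055728; window check -1.1 ≤ 8.055728 < -0.7 is false → out
[5] lift (0,2): star map gives -1.236068; window check -1.1 ≤ -1.236068 < -0.7 is false → out
[6] lift (6,9): star map gives 0.437694; window check -1.1 ≤ 0.437694 < -0.7 is false → out
[7] lift (3,6): star map gives -0.708204; window check -1.1 ≤ -0.708204 < -0.7 is true → IN Λ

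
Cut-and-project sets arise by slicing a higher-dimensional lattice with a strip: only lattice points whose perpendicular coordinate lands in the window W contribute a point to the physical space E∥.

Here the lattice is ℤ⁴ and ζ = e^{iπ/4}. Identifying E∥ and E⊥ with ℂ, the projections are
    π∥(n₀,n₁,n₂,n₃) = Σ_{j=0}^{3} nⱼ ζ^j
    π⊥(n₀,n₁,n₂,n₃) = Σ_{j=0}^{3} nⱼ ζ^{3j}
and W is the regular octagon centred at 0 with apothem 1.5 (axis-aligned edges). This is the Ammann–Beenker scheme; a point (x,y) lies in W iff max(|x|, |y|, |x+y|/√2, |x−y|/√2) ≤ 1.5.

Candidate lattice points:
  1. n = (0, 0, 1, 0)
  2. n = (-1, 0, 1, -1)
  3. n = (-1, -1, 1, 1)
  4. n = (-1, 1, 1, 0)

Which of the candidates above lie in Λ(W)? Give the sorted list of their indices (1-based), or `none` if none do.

Internal map: ζ^{3j} for j=0..3 gives (1,0), (−√2/2,√2/2), (0,−1), (√2/2,√2/2).
#1 (0, 0, 1, 0): internal (0.000000, -1.000000); octagon support 1.000000 vs apothem 1.5 → ∈ W
#2 (-1, 0, 1, -1): internal (-1.707107, -1.707107); octagon support 2.414214 vs apothem 1.5 → ∉ W
#3 (-1, -1, 1, 1): internal (0.414214, -1.000000); octagon support 1.000000 vs apothem 1.5 → ∈ W
#4 (-1, 1, 1, 0): internal (-1.707107, -0.292893); octagon support 1.707107 vs apothem 1.5 → ∉ W

1, 3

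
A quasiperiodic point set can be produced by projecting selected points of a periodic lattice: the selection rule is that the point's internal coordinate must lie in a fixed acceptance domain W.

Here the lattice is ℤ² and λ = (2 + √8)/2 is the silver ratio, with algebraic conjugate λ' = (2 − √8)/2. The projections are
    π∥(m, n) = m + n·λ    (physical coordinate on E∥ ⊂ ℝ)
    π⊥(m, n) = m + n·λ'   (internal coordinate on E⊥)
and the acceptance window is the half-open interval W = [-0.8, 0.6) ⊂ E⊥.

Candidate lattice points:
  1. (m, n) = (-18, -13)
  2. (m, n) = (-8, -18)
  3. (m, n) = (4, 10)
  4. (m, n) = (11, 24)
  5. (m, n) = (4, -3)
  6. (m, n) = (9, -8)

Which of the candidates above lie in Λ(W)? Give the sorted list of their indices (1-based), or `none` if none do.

Numerically λ ≈ 2.414214 and λ' = −1/λ ≈ -0.414214.
[1] lift (-18,-13): star map gives -12.615224; window check -0.8 ≤ -12.615224 < 0.6 is false → out
[2] lift (-8,-18): star map gives -0.544156; window check -0.8 ≤ -0.544156 < 0.6 is true → IN Λ
[3] lift (4,10): star map gives -0.142136; window check -0.8 ≤ -0.142136 < 0.6 is true → IN Λ
[4] lift (11,24): star map gives 1.058875; window check -0.8 ≤ 1.058875 < 0.6 is false → out
[5] lift (4,-3): star map gives 5.242641; window check -0.8 ≤ 5.242641 < 0.6 is false → out
[6] lift (9,-8): star map gives 12.313708; window check -0.8 ≤ 12.313708 < 0.6 is false → out

2, 3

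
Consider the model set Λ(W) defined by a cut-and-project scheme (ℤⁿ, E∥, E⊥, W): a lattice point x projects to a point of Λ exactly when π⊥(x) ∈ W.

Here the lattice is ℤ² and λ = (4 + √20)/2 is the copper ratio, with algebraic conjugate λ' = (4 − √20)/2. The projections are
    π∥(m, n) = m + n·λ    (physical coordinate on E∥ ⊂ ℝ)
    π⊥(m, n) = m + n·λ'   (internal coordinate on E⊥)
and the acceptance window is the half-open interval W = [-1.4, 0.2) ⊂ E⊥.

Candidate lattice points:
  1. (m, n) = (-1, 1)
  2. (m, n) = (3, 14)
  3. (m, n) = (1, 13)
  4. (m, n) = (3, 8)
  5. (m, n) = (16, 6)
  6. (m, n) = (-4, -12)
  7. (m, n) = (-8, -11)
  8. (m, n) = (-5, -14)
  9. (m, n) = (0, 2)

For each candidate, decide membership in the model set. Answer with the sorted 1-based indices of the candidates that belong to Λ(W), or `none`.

λ' = (4−√20)/2 ≈ -0.2361.
[1] lift (-1,1): star map gives -1.2361; window check -1.4 ≤ -1.2361 < 0.2 is true → IN Λ
[2] lift (3,14): star map gives -0.3050; window check -1.4 ≤ -0.3050 < 0.2 is true → IN Λ
[3] lift (1,13): star map gives -2.0689; window check -1.4 ≤ -2.0689 < 0.2 is false → out
[4] lift (3,8): star map gives 1.1115; window check -1.4 ≤ 1.1115 < 0.2 is false → out
[5] lift (16,6): star map gives 14.5836; window check -1.4 ≤ 14.5836 < 0.2 is false → out
[6] lift (-4,-12): star map gives -1.1672; window check -1.4 ≤ -1.1672 < 0.2 is true → IN Λ
[7] lift (-8,-11): star map gives -5.4033; window check -1.4 ≤ -5.4033 < 0.2 is false → out
[8] lift (-5,-14): star map gives -1.6950; window check -1.4 ≤ -1.6950 < 0.2 is false → out
[9] lift (0,2): star map gives -0.4721; window check -1.4 ≤ -0.4721 < 0.2 is true → IN Λ

1, 2, 6, 9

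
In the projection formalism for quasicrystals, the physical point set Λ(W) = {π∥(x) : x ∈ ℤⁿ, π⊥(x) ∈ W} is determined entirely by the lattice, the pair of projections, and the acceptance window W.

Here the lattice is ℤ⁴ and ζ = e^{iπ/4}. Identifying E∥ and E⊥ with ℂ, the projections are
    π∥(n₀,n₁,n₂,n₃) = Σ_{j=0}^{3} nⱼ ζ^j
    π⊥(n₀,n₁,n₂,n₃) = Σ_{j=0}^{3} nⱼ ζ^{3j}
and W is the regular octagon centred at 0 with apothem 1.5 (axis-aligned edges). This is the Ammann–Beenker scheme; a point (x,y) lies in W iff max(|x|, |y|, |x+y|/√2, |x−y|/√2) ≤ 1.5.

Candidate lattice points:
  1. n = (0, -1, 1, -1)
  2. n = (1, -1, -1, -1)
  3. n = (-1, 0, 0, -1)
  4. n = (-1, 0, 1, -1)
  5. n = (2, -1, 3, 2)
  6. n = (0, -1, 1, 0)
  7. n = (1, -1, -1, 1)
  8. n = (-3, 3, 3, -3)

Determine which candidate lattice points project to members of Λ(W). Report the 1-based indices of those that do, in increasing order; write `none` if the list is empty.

2

With ζ = e^{iπ/4} the internal vectors are ζ^0,ζ^3,ζ^6,ζ^9.
candidate 1: n = (0, -1, 1, -1) → π⊥ ≈ (+0.000000, -2.414214); max(|x|,|y|,|x±y|/√2) = 2.414214 > 1.5 ⇒ ∉ W
candidate 2: n = (1, -1, -1, -1) → π⊥ ≈ (+1.000000, -0.414214); max(|x|,|y|,|x±y|/√2) = 1.000000 ≤ 1.5 ⇒ ∈ W
candidate 3: n = (-1, 0, 0, -1) → π⊥ ≈ (-1.707107, -0.707107); max(|x|,|y|,|x±y|/√2) = 1.707107 > 1.5 ⇒ ∉ W
candidate 4: n = (-1, 0, 1, -1) → π⊥ ≈ (-1.707107, -1.707107); max(|x|,|y|,|x±y|/√2) = 2.414214 > 1.5 ⇒ ∉ W
candidate 5: n = (2, -1, 3, 2) → π⊥ ≈ (+4.121320, -2.292893); max(|x|,|y|,|x±y|/√2) = 4.535534 > 1.5 ⇒ ∉ W
candidate 6: n = (0, -1, 1, 0) → π⊥ ≈ (+0.707107, -1.707107); max(|x|,|y|,|x±y|/√2) = 1.707107 > 1.5 ⇒ ∉ W
candidate 7: n = (1, -1, -1, 1) → π⊥ ≈ (+2.414214, +1.000000); max(|x|,|y|,|x±y|/√2) = 2.414214 > 1.5 ⇒ ∉ W
candidate 8: n = (-3, 3, 3, -3) → π⊥ ≈ (-7.242641, -3.000000); max(|x|,|y|,|x±y|/√2) = 7.242641 > 1.5 ⇒ ∉ W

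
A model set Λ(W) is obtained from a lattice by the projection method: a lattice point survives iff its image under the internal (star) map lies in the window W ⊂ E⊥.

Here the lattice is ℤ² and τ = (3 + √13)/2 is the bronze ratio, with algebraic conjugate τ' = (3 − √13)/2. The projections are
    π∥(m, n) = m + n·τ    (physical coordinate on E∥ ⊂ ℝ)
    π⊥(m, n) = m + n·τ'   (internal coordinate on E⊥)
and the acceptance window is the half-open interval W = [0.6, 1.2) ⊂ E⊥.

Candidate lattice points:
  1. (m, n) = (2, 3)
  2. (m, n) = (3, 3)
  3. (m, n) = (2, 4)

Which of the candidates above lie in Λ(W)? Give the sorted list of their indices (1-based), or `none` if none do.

1, 3

Numerically τ ≈ 3.30278 and τ' = −1/τ ≈ -0.30278.
[1] lift (2,3): star map gives 1.09167; window check 0.6 ≤ 1.09167 < 1.2 is true → IN Λ
[2] lift (3,3): star map gives 2.09167; window check 0.6 ≤ 2.09167 < 1.2 is false → out
[3] lift (2,4): star map gives 0.78890; window check 0.6 ≤ 0.78890 < 1.2 is true → IN Λ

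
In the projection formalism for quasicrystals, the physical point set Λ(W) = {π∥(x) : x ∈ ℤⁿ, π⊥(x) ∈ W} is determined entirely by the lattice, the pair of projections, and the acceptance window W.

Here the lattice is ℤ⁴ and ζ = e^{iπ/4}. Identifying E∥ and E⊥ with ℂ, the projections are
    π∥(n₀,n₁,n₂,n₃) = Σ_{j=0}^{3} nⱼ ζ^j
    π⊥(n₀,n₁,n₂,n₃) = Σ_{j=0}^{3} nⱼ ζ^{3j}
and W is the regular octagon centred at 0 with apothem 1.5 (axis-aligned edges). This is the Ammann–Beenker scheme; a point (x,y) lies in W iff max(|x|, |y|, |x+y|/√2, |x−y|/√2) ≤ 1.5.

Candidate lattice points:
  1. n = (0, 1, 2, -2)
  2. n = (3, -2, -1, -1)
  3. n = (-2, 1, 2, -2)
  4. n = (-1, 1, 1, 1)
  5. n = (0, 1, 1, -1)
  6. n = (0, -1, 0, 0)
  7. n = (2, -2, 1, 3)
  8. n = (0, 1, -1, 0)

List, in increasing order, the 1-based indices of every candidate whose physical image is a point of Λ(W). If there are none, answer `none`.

Internal map: ζ^{3j} for j=0..3 gives (1,0), (−√2/2,√2/2), (0,−1), (√2/2,√2/2).
candidate 1: n = (0, 1, 2, -2) → π⊥ ≈ (-2.1213, -2.7071); max(|x|,|y|,|x±y|/√2) = 3.4142 > 1.5 ⇒ ∉ W
candidate 2: n = (3, -2, -1, -1) → π⊥ ≈ (+3.7071, -1.1213); max(|x|,|y|,|x±y|/√2) = 3.7071 > 1.5 ⇒ ∉ W
candidate 3: n = (-2, 1, 2, -2) → π⊥ ≈ (-4.1213, -2.7071); max(|x|,|y|,|x±y|/√2) = 4.8284 > 1.5 ⇒ ∉ W
candidate 4: n = (-1, 1, 1, 1) → π⊥ ≈ (-1.0000, +0.4142); max(|x|,|y|,|x±y|/√2) = 1.0000 ≤ 1.5 ⇒ ∈ W
candidate 5: n = (0, 1, 1, -1) → π⊥ ≈ (-1.4142, -1.0000); max(|x|,|y|,|x±y|/√2) = 1.7071 > 1.5 ⇒ ∉ W
candidate 6: n = (0, -1, 0, 0) → π⊥ ≈ (+0.7071, -0.7071); max(|x|,|y|,|x±y|/√2) = 1.0000 ≤ 1.5 ⇒ ∈ W
candidate 7: n = (2, -2, 1, 3) → π⊥ ≈ (+5.5355, -0.2929); max(|x|,|y|,|x±y|/√2) = 5.5355 > 1.5 ⇒ ∉ W
candidate 8: n = (0, 1, -1, 0) → π⊥ ≈ (-0.7071, +1.7071); max(|x|,|y|,|x±y|/√2) = 1.7071 > 1.5 ⇒ ∉ W

4, 6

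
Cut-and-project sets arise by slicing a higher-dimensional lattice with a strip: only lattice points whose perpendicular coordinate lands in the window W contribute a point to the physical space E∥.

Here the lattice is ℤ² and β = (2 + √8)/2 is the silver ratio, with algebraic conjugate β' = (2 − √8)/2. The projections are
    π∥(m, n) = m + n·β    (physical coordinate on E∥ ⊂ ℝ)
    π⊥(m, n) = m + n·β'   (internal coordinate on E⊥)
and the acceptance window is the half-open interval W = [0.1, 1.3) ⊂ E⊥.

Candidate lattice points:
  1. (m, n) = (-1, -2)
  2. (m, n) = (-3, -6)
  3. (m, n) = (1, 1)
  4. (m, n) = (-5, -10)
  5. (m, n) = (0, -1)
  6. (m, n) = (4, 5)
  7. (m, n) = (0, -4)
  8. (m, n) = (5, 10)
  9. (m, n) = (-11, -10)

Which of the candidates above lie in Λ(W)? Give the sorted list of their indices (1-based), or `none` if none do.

3, 5, 8

Numerically β ≈ 2.414214 and β' = −1/β ≈ -0.414214.
#1 (-1,-2): internal coord -1 + (-2)·β' = -0.171573; -0.171573 ∉ [0.1, 1.3) → out
#2 (-3,-6): internal coord -3 + (-6)·β' = -0.514719; -0.514719 ∉ [0.1, 1.3) → out
#3 (1,1): internal coord 1 + (1)·β' = +0.585786; +0.585786 ∈ [0.1, 1.3) → IN Λ
#4 (-5,-10): internal coord -5 + (-10)·β' = -0.857864; -0.857864 ∉ [0.1, 1.3) → out
#5 (0,-1): internal coord 0 + (-1)·β' = +0.414214; +0.414214 ∈ [0.1, 1.3) → IN Λ
#6 (4,5): internal coord 4 + (5)·β' = +1.928932; +1.928932 ∉ [0.1, 1.3) → out
#7 (0,-4): internal coord 0 + (-4)·β' = +1.656854; +1.656854 ∉ [0.1, 1.3) → out
#8 (5,10): internal coord 5 + (10)·β' = +0.857864; +0.857864 ∈ [0.1, 1.3) → IN Λ
#9 (-11,-10): internal coord -11 + (-10)·β' = -6.857864; -6.857864 ∉ [0.1, 1.3) → out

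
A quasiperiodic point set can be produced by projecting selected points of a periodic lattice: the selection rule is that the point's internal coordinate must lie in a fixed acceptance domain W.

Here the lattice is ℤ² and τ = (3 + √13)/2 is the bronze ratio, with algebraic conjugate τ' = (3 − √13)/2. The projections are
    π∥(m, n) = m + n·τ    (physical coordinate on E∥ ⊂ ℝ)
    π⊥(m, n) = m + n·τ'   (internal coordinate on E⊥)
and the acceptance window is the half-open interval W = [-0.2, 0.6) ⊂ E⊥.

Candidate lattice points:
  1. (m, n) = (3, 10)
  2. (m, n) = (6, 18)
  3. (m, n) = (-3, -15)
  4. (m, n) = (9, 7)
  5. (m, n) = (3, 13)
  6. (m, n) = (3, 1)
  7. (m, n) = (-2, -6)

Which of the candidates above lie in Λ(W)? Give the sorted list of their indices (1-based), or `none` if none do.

Numerically τ ≈ 3.3028 and τ' = −1/τ ≈ -0.3028.
#1 (3,10): internal coord 3 + (10)·τ' = -0.0278; -0.0278 ∈ [-0.2, 0.6) → IN Λ
#2 (6,18): internal coord 6 + (18)·τ' = +0.5500; +0.5500 ∈ [-0.2, 0.6) → IN Λ
#3 (-3,-15): internal coord -3 + (-15)·τ' = +1.5416; +1.5416 ∉ [-0.2, 0.6) → out
#4 (9,7): internal coord 9 + (7)·τ' = +6.8806; +6.8806 ∉ [-0.2, 0.6) → out
#5 (3,13): internal coord 3 + (13)·τ' = -0.9361; -0.9361 ∉ [-0.2, 0.6) → out
#6 (3,1): internal coord 3 + (1)·τ' = +2.6972; +2.6972 ∉ [-0.2, 0.6) → out
#7 (-2,-6): internal coord -2 + (-6)·τ' = -0.1833; -0.1833 ∈ [-0.2, 0.6) → IN Λ

1, 2, 7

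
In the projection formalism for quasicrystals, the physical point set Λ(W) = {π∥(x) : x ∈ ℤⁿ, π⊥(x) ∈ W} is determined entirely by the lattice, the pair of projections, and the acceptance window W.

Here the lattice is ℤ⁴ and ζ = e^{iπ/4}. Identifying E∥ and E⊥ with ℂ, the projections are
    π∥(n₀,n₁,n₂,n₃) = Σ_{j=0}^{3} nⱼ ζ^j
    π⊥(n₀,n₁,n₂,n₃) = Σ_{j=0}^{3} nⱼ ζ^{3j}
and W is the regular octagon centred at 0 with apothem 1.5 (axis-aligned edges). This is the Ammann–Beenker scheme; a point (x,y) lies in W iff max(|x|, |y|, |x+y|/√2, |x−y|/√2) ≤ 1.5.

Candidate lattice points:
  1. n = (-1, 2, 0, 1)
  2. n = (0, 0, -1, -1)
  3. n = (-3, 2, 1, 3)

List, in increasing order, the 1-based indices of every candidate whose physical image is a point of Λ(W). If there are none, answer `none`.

π⊥(n) = n₀ + n₁ζ³ + n₂ζ⁶ + n₃ζ⁹ where ζ = e^{iπ/4}.
#1 (-1, 2, 0, 1): internal (-1.707107, 2.121320); octagon support 2.707107 vs apothem 1.5 → ∉ W
#2 (0, 0, -1, -1): internal (-0.707107, 0.292893); octagon support 0.707107 vs apothem 1.5 → ∈ W
#3 (-3, 2, 1, 3): internal (-2.292893, 2.535534); octagon support 3.414214 vs apothem 1.5 → ∉ W

2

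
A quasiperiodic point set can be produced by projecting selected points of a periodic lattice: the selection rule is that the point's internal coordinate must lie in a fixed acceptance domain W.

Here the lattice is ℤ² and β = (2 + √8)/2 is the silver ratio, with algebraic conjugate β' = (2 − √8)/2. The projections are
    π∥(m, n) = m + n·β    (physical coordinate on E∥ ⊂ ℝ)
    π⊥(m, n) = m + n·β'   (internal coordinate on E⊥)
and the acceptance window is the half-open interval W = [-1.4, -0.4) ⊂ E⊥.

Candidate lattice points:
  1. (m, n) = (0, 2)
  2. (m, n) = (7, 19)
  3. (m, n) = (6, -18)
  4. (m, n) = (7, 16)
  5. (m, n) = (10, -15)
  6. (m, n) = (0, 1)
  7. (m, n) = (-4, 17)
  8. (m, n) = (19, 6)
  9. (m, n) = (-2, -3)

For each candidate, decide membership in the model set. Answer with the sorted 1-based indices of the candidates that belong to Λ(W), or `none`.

1, 2, 6, 9

Compute β' = (2−√8)/2 = -0.41421, so π⊥(m,n) = m -0.41421·n.
[1] lift (0,2): star map gives -0.82843; window check -1.4 ≤ -0.82843 < -0.4 is true → IN Λ
[2] lift (7,19): star map gives -0.87006; window check -1.4 ≤ -0.87006 < -0.4 is true → IN Λ
[3] lift (6,-18): star map gives 13.45584; window check -1.4 ≤ 13.45584 < -0.4 is false → out
[4] lift (7,16): star map gives 0.37258; window check -1.4 ≤ 0.37258 < -0.4 is false → out
[5] lift (10,-15): star map gives 16.21320; window check -1.4 ≤ 16.21320 < -0.4 is false → out
[6] lift (0,1): star map gives -0.41421; window check -1.4 ≤ -0.41421 < -0.4 is true → IN Λ
[7] lift (-4,17): star map gives -11.04163; window check -1.4 ≤ -11.04163 < -0.4 is false → out
[8] lift (19,6): star map gives 16.51472; window check -1.4 ≤ 16.51472 < -0.4 is false → out
[9] lift (-2,-3): star map gives -0.75736; window check -1.4 ≤ -0.75736 < -0.4 is true → IN Λ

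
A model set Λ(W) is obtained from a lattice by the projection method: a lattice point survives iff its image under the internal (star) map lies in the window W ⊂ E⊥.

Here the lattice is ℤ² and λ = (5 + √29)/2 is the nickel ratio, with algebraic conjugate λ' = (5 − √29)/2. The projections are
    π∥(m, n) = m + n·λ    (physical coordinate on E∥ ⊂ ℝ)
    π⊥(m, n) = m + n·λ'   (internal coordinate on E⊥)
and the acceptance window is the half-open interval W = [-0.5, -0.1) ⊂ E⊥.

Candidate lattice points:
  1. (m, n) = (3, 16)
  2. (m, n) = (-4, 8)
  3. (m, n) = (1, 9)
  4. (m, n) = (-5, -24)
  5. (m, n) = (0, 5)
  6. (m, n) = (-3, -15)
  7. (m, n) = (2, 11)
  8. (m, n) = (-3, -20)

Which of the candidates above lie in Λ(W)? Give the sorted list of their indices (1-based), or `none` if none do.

4, 6, 7

λ' = (5−√29)/2 ≈ -0.192582.
#1 (3,16): internal coord 3 + (16)·λ' = -0.081318; -0.081318 ∉ [-0.5, -0.1) → out
#2 (-4,8): internal coord -4 + (8)·λ' = -5.540659; -5.540659 ∉ [-0.5, -0.1) → out
#3 (1,9): internal coord 1 + (9)·λ' = -0.733242; -0.733242 ∉ [-0.5, -0.1) → out
#4 (-5,-24): internal coord -5 + (-24)·λ' = -0.378022; -0.378022 ∈ [-0.5, -0.1) → IN Λ
#5 (0,5): internal coord 0 + (5)·λ' = -0.962912; -0.962912 ∉ [-0.5, -0.1) → out
#6 (-3,-15): internal coord -3 + (-15)·λ' = -0.111264; -0.111264 ∈ [-0.5, -0.1) → IN Λ
#7 (2,11): internal coord 2 + (11)·λ' = -0.118406; -0.118406 ∈ [-0.5, -0.1) → IN Λ
#8 (-3,-20): internal coord -3 + (-20)·λ' = +0.851648; +0.851648 ∉ [-0.5, -0.1) → out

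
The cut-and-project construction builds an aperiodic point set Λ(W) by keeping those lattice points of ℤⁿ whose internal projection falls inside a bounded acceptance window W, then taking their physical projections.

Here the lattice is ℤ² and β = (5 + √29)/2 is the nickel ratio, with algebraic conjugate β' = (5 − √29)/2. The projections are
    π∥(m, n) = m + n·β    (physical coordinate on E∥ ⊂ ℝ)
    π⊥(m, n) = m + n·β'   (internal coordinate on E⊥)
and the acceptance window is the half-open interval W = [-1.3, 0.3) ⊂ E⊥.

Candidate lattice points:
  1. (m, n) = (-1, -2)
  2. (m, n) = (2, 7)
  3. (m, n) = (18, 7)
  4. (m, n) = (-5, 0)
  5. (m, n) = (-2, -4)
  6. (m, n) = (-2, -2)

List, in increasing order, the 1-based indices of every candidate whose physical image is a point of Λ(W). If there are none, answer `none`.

Compute β' = (5−√29)/2 = -0.1926, so π⊥(m,n) = m -0.1926·n.
[1] lift (-1,-2): star map gives -0.6148; window check -1.3 ≤ -0.6148 < 0.3 is true → IN Λ
[2] lift (2,7): star map gives 0.6519; window check -1.3 ≤ 0.6519 < 0.3 is false → out
[3] lift (18,7): star map gives 16.6519; window check -1.3 ≤ 16.6519 < 0.3 is false → out
[4] lift (-5,0): star map gives -5.0000; window check -1.3 ≤ -5.0000 < 0.3 is false → out
[5] lift (-2,-4): star map gives -1.2297; window check -1.3 ≤ -1.2297 < 0.3 is true → IN Λ
[6] lift (-2,-2): star map gives -1.6148; window check -1.3 ≤ -1.6148 < 0.3 is false → out

1, 5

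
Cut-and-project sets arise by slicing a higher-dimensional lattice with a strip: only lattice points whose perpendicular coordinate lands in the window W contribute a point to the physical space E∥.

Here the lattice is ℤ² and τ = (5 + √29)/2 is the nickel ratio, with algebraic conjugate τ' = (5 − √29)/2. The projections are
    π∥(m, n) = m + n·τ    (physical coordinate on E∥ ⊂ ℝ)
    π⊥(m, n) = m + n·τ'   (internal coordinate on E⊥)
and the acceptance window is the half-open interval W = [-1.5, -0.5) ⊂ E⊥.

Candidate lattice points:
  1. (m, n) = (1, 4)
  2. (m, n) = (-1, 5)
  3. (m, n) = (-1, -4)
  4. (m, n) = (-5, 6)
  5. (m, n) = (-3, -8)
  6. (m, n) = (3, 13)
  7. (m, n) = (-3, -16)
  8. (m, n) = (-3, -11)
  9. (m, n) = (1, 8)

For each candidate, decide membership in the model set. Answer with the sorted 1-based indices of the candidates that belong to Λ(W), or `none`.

Numerically τ ≈ 5.19258 and τ' = −1/τ ≈ -0.19258.
candidate 1: (m,n)=(1,4) → π∥ = 1+4·τ ≈ 21.77033, π⊥ = 1+4·τ' ≈ 0.22967 ∉ [-1.5, -0.5) ⇒ out
candidate 2: (m,n)=(-1,5) → π∥ = -1+5·τ ≈ 24.96291, π⊥ = -1+5·τ' ≈ -1.96291 ∉ [-1.5, -0.5) ⇒ out
candidate 3: (m,n)=(-1,-4) → π∥ = -1-4·τ ≈ -21.77033, π⊥ = -1-4·τ' ≈ -0.22967 ∉ [-1.5, -0.5) ⇒ out
candidate 4: (m,n)=(-5,6) → π∥ = -5+6·τ ≈ 26.15549, π⊥ = -5+6·τ' ≈ -6.15549 ∉ [-1.5, -0.5) ⇒ out
candidate 5: (m,n)=(-3,-8) → π∥ = -3-8·τ ≈ -44.54066, π⊥ = -3-8·τ' ≈ -1.45934 ∈ [-1.5, -0.5) ⇒ IN Λ
candidate 6: (m,n)=(3,13) → π∥ = 3+13·τ ≈ 70.50357, π⊥ = 3+13·τ' ≈ 0.49643 ∉ [-1.5, -0.5) ⇒ out
candidate 7: (m,n)=(-3,-16) → π∥ = -3-16·τ ≈ -86.08132, π⊥ = -3-16·τ' ≈ 0.08132 ∉ [-1.5, -0.5) ⇒ out
candidate 8: (m,n)=(-3,-11) → π∥ = -3-11·τ ≈ -60.11841, π⊥ = -3-11·τ' ≈ -0.88159 ∈ [-1.5, -0.5) ⇒ IN Λ
candidate 9: (m,n)=(1,8) → π∥ = 1+8·τ ≈ 42.54066, π⊥ = 1+8·τ' ≈ -0.54066 ∈ [-1.5, -0.5) ⇒ IN Λ

5, 8, 9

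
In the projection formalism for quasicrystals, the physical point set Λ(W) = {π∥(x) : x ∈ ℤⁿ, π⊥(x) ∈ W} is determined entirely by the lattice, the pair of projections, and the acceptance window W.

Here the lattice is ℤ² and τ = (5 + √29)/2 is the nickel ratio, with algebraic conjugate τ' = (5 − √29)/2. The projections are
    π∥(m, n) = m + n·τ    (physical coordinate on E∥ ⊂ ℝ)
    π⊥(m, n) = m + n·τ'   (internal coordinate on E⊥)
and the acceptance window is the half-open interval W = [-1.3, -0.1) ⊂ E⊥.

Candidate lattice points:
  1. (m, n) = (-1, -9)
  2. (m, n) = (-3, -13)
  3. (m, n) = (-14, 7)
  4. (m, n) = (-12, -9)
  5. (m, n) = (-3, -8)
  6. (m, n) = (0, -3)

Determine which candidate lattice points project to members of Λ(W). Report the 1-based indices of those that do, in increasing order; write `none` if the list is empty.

2

Compute τ' = (5−√29)/2 = -0.19258, so π⊥(m,n) = m -0.19258·n.
candidate 1: (m,n)=(-1,-9) → π∥ = -1-9·τ ≈ -47.73324, π⊥ = -1-9·τ' ≈ 0.73324 ∉ [-1.3, -0.1) ⇒ out
candidate 2: (m,n)=(-3,-13) → π∥ = -3-13·τ ≈ -70.50357, π⊥ = -3-13·τ' ≈ -0.49643 ∈ [-1.3, -0.1) ⇒ IN Λ
candidate 3: (m,n)=(-14,7) → π∥ = -14+7·τ ≈ 22.34808, π⊥ = -14+7·τ' ≈ -15.34808 ∉ [-1.3, -0.1) ⇒ out
candidate 4: (m,n)=(-12,-9) → π∥ = -12-9·τ ≈ -58.73324, π⊥ = -12-9·τ' ≈ -10.26676 ∉ [-1.3, -0.1) ⇒ out
candidate 5: (m,n)=(-3,-8) → π∥ = -3-8·τ ≈ -44.54066, π⊥ = -3-8·τ' ≈ -1.45934 ∉ [-1.3, -0.1) ⇒ out
candidate 6: (m,n)=(0,-3) → π∥ = 0-3·τ ≈ -15.57775, π⊥ = 0-3·τ' ≈ 0.57775 ∉ [-1.3, -0.1) ⇒ out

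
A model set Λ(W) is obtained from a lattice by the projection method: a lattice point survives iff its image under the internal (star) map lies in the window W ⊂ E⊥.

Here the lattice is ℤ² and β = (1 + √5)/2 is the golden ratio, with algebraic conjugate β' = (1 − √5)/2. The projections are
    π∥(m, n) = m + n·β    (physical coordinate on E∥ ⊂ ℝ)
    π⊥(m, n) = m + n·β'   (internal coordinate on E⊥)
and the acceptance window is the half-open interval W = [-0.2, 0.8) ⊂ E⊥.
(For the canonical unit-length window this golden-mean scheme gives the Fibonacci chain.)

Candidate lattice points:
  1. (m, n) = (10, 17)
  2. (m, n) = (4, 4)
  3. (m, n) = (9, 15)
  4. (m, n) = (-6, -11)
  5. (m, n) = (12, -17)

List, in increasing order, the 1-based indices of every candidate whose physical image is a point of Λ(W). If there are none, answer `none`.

β' = (1−√5)/2 ≈ -0.6180.
[1] lift (10,17): star map gives -0.5066; window check -0.2 ≤ -0.5066 < 0.8 is false → out
[2] lift (4,4): star map gives 1.5279; window check -0.2 ≤ 1.5279 < 0.8 is false → out
[3] lift (9,15): star map gives -0.2705; window check -0.2 ≤ -0.2705 < 0.8 is false → out
[4] lift (-6,-11): star map gives 0.7984; window check -0.2 ≤ 0.7984 < 0.8 is true → IN Λ
[5] lift (12,-17): star map gives 22.5066; window check -0.2 ≤ 22.5066 < 0.8 is false → out

4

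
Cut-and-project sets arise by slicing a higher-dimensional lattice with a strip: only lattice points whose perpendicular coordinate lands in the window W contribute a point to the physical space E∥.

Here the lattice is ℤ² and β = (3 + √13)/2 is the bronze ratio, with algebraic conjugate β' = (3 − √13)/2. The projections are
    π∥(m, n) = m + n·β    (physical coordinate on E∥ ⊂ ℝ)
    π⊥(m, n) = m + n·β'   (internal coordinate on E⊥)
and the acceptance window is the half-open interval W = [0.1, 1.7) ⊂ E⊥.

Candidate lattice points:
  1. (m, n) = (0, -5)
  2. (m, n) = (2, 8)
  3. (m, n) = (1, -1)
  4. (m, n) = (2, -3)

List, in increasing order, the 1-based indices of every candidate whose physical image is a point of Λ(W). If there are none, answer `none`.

Compute β' = (3−√13)/2 = -0.3028, so π⊥(m,n) = m -0.3028·n.
candidate 1: (m,n)=(0,-5) → π∥ = 0-5·β ≈ -16.5139, π⊥ = 0-5·β' ≈ 1.5139 ∈ [0.1, 1.7) ⇒ IN Λ
candidate 2: (m,n)=(2,8) → π∥ = 2+8·β ≈ 28.4222, π⊥ = 2+8·β' ≈ -0.4222 ∉ [0.1, 1.7) ⇒ out
candidate 3: (m,n)=(1,-1) → π∥ = 1-1·β ≈ -2.3028, π⊥ = 1-1·β' ≈ 1.3028 ∈ [0.1, 1.7) ⇒ IN Λ
candidate 4: (m,n)=(2,-3) → π∥ = 2-3·β ≈ -7.9083, π⊥ = 2-3·β' ≈ 2.9083 ∉ [0.1, 1.7) ⇒ out

1, 3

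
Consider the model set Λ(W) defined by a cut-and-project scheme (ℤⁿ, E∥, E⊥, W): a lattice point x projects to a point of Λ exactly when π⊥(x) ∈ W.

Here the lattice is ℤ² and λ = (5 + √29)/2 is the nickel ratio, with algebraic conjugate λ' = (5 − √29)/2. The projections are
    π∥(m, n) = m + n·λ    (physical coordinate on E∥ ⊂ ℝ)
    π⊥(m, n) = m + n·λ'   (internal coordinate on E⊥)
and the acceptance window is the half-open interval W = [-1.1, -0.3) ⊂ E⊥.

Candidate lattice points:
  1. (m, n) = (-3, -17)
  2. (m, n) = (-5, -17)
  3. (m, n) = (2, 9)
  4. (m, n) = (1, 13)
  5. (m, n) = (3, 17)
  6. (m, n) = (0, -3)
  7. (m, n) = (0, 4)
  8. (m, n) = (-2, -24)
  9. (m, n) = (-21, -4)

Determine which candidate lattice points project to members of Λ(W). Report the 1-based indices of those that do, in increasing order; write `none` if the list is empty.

Numerically λ ≈ 5.192582 and λ' = −1/λ ≈ -0.192582.
[1] lift (-3,-17): star map gives 0.273901; window check -1.1 ≤ 0.273901 < -0.3 is false → out
[2] lift (-5,-17): star map gives -1.726099; window check -1.1 ≤ -1.726099 < -0.3 is false → out
[3] lift (2,9): star map gives 0.266758; window check -1.1 ≤ 0.266758 < -0.3 is false → out
[4] lift (1,13): star map gives -1.503571; window check -1.1 ≤ -1.503571 < -0.3 is false → out
[5] lift (3,17): star map gives -0.273901; window check -1.1 ≤ -0.273901 < -0.3 is false → out
[6] lift (0,-3): star map gives 0.577747; window check -1.1 ≤ 0.577747 < -0.3 is false → out
[7] lift (0,4): star map gives -0.770330; window check -1.1 ≤ -0.770330 < -0.3 is true → IN Λ
[8] lift (-2,-24): star map gives 2.621978; window check -1.1 ≤ 2.621978 < -0.3 is false → out
[9] lift (-21,-4): star map gives -20.229670; window check -1.1 ≤ -20.229670 < -0.3 is false → out

7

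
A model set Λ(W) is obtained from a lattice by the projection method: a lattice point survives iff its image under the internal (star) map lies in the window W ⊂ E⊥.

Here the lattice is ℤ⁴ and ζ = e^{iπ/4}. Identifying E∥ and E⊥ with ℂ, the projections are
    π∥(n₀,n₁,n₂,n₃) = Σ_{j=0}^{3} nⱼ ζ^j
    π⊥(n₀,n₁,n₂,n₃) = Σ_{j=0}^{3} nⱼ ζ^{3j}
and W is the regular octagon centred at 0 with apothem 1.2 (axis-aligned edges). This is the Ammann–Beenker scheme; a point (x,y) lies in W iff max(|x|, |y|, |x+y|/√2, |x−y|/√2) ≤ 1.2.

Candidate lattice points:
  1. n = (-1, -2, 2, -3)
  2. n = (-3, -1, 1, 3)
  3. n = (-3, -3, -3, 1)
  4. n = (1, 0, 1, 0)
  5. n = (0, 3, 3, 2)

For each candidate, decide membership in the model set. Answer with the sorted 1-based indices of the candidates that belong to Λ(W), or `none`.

2, 5

π⊥(n) = n₀ + n₁ζ³ + n₂ζ⁶ + n₃ζ⁹ where ζ = e^{iπ/4}.
candidate 1: n = (-1, -2, 2, -3) → π⊥ ≈ (-1.7071, -5.5355); max(|x|,|y|,|x±y|/√2) = 5.5355 > 1.2 ⇒ ∉ W
candidate 2: n = (-3, -1, 1, 3) → π⊥ ≈ (-0.1716, +0.4142); max(|x|,|y|,|x±y|/√2) = 0.4142 ≤ 1.2 ⇒ ∈ W
candidate 3: n = (-3, -3, -3, 1) → π⊥ ≈ (-0.1716, +1.5858); max(|x|,|y|,|x±y|/√2) = 1.5858 > 1.2 ⇒ ∉ W
candidate 4: n = (1, 0, 1, 0) → π⊥ ≈ (+1.0000, -1.0000); max(|x|,|y|,|x±y|/√2) = 1.4142 > 1.2 ⇒ ∉ W
candidate 5: n = (0, 3, 3, 2) → π⊥ ≈ (-0.7071, +0.5355); max(|x|,|y|,|x±y|/√2) = 0.8787 ≤ 1.2 ⇒ ∈ W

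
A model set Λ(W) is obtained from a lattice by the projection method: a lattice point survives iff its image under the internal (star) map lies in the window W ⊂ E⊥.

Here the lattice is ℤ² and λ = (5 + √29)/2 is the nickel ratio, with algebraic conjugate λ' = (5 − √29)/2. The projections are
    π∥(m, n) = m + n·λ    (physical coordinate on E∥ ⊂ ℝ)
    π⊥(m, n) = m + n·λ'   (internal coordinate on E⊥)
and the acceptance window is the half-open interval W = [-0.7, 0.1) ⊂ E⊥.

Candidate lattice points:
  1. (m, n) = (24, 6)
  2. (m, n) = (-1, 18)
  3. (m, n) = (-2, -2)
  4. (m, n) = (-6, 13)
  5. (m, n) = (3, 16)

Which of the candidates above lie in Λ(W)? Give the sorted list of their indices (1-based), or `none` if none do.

5

Numerically λ ≈ 5.1926 and λ' = −1/λ ≈ -0.1926.
#1 (24,6): internal coord 24 + (6)·λ' = +22.8445; +22.8445 ∉ [-0.7, 0.1) → out
#2 (-1,18): internal coord -1 + (18)·λ' = -4.4665; -4.4665 ∉ [-0.7, 0.1) → out
#3 (-2,-2): internal coord -2 + (-2)·λ' = -1.6148; -1.6148 ∉ [-0.7, 0.1) → out
#4 (-6,13): internal coord -6 + (13)·λ' = -8.5036; -8.5036 ∉ [-0.7, 0.1) → out
#5 (3,16): internal coord 3 + (16)·λ' = -0.0813; -0.0813 ∈ [-0.7, 0.1) → IN Λ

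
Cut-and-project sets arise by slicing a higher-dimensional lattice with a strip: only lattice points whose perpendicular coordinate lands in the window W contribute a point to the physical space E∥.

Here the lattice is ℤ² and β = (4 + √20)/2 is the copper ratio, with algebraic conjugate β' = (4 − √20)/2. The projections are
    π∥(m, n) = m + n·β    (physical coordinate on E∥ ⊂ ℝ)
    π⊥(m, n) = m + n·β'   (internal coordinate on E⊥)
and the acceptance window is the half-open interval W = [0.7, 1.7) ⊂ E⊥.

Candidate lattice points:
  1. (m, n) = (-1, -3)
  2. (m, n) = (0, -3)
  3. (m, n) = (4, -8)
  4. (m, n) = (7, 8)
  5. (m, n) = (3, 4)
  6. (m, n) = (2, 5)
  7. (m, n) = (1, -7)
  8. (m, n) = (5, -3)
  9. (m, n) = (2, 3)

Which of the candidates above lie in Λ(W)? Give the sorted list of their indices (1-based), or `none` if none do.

β' = (4−√20)/2 ≈ -0.23607.
candidate 1: (m,n)=(-1,-3) → π∥ = -1-3·β ≈ -13.70820, π⊥ = -1-3·β' ≈ -0.29180 ∉ [0.7, 1.7) ⇒ out
candidate 2: (m,n)=(0,-3) → π∥ = 0-3·β ≈ -12.70820, π⊥ = 0-3·β' ≈ 0.70820 ∈ [0.7, 1.7) ⇒ IN Λ
candidate 3: (m,n)=(4,-8) → π∥ = 4-8·β ≈ -29.88854, π⊥ = 4-8·β' ≈ 5.88854 ∉ [0.7, 1.7) ⇒ out
candidate 4: (m,n)=(7,8) → π∥ = 7+8·β ≈ 40.88854, π⊥ = 7+8·β' ≈ 5.11146 ∉ [0.7, 1.7) ⇒ out
candidate 5: (m,n)=(3,4) → π∥ = 3+4·β ≈ 19.94427, π⊥ = 3+4·β' ≈ 2.05573 ∉ [0.7, 1.7) ⇒ out
candidate 6: (m,n)=(2,5) → π∥ = 2+5·β ≈ 23.18034, π⊥ = 2+5·β' ≈ 0.81966 ∈ [0.7, 1.7) ⇒ IN Λ
candidate 7: (m,n)=(1,-7) → π∥ = 1-7·β ≈ -28.65248, π⊥ = 1-7·β' ≈ 2.65248 ∉ [0.7, 1.7) ⇒ out
candidate 8: (m,n)=(5,-3) → π∥ = 5-3·β ≈ -7.70820, π⊥ = 5-3·β' ≈ 5.70820 ∉ [0.7, 1.7) ⇒ out
candidate 9: (m,n)=(2,3) → π∥ = 2+3·β ≈ 14.70820, π⊥ = 2+3·β' ≈ 1.29180 ∈ [0.7, 1.7) ⇒ IN Λ

2, 6, 9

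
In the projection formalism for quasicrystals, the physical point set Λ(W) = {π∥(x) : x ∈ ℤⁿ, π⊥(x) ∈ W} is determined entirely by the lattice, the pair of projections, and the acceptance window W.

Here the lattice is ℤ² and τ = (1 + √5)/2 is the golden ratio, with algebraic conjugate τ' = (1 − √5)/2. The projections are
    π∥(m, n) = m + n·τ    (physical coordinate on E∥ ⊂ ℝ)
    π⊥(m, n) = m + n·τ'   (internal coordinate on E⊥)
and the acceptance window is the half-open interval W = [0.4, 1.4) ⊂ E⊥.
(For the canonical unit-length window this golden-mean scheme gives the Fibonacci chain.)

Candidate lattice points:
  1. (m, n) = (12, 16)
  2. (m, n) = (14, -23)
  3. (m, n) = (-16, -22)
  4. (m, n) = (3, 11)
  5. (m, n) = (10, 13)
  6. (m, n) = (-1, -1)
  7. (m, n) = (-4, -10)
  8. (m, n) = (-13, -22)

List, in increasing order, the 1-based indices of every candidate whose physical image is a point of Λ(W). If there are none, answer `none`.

8

Numerically τ ≈ 1.6180 and τ' = −1/τ ≈ -0.6180.
[1] lift (12,16): star map gives 2.1115; window check 0.4 ≤ 2.1115 < 1.4 is false → out
[2] lift (14,-23): star map gives 28.2148; window check 0.4 ≤ 28.2148 < 1.4 is false → out
[3] lift (-16,-22): star map gives -2.4033; window check 0.4 ≤ -2.4033 < 1.4 is false → out
[4] lift (3,11): star map gives -3.7984; window check 0.4 ≤ -3.7984 < 1.4 is false → out
[5] lift (10,13): star map gives 1.9656; window check 0.4 ≤ 1.9656 < 1.4 is false → out
[6] lift (-1,-1): star map gives -0.3820; window check 0.4 ≤ -0.3820 < 1.4 is false → out
[7] lift (-4,-10): star map gives 2.1803; window check 0.4 ≤ 2.1803 < 1.4 is false → out
[8] lift (-13,-22): star map gives 0.5967; window check 0.4 ≤ 0.5967 < 1.4 is true → IN Λ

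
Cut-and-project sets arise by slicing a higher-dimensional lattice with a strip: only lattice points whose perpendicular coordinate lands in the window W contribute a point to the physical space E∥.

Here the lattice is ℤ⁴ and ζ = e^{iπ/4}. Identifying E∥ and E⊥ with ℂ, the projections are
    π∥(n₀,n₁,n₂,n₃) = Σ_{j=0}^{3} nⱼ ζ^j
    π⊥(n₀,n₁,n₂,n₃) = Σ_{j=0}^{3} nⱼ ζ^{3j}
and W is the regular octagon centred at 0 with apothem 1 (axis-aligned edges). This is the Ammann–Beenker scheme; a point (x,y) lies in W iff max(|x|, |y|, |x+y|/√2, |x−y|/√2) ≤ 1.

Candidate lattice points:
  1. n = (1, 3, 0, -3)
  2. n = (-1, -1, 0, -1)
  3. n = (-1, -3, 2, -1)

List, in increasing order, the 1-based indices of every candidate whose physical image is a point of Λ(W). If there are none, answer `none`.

With ζ = e^{iπ/4} the internal vectors are ζ^0,ζ^3,ζ^6,ζ^9.
candidate 1: n = (1, 3, 0, -3) → π⊥ ≈ (-3.2426, +0.0000); max(|x|,|y|,|x±y|/√2) = 3.2426 > 1 ⇒ ∉ W
candidate 2: n = (-1, -1, 0, -1) → π⊥ ≈ (-1.0000, -1.4142); max(|x|,|y|,|x±y|/√2) = 1.7071 > 1 ⇒ ∉ W
candidate 3: n = (-1, -3, 2, -1) → π⊥ ≈ (+0.4142, -4.8284); max(|x|,|y|,|x±y|/√2) = 4.8284 > 1 ⇒ ∉ W

none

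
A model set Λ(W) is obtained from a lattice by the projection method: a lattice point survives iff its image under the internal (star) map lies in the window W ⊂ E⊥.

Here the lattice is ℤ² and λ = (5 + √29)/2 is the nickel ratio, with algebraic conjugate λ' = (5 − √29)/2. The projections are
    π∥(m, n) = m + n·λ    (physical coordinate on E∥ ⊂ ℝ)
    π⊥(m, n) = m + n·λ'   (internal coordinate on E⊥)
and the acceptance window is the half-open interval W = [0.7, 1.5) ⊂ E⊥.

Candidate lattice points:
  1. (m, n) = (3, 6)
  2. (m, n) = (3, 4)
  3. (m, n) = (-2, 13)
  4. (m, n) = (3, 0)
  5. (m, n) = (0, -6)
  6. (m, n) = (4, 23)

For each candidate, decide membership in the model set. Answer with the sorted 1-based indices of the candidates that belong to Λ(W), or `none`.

λ' = (5−√29)/2 ≈ -0.1926.
#1 (3,6): internal coord 3 + (6)·λ' = +1.8445; +1.8445 ∉ [0.7, 1.5) → out
#2 (3,4): internal coord 3 + (4)·λ' = +2.2297; +2.2297 ∉ [0.7, 1.5) → out
#3 (-2,13): internal coord -2 + (13)·λ' = -4.5036; -4.5036 ∉ [0.7, 1.5) → out
#4 (3,0): internal coord 3 + (0)·λ' = +3.0000; +3.0000 ∉ [0.7, 1.5) → out
#5 (0,-6): internal coord 0 + (-6)·λ' = +1.1555; +1.1555 ∈ [0.7, 1.5) → IN Λ
#6 (4,23): internal coord 4 + (23)·λ' = -0.4294; -0.4294 ∉ [0.7, 1.5) → out

5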